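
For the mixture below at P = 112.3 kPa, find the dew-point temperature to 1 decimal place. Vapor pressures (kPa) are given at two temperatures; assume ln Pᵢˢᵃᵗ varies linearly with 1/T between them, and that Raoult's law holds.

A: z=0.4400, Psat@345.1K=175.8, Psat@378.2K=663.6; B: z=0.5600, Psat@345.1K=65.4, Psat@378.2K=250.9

T = 350.1 K

Dew-point temperature: Σzᵢ·P/Pᵢˢᵃᵗ(T) = 1. Interpolate ln Pᵢˢᵃᵗ = aᵢ + bᵢ/T.
  T = 345.1 K: ΣzᵢP/Pᵢˢᵃᵗ = 1.2427
  T = 378.2 K: ΣzᵢP/Pᵢˢᵃᵗ = 0.3251
  T = 361.6 K: ΣzᵢP/Pᵢˢᵃᵗ = 0.6177
  T = 353.4 K: ΣzᵢP/Pᵢˢᵃᵗ = 0.8671
  T = 349.2 K: ΣzᵢP/Pᵢˢᵃᵗ = 1.0381
  T = 351.3 K: ΣzᵢP/Pᵢˢᵃᵗ = 0.9483
Interpolating between 349.2 K and 351.3 K gives T ≈ 350.1 K.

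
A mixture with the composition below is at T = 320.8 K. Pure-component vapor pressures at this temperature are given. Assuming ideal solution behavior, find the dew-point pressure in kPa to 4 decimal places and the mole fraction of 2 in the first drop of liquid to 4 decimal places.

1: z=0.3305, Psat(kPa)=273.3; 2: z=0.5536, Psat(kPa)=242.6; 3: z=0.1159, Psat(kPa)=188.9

Pdew = 243.6177 kPa, x_2 = 0.5559

At the dew point ψ → 1, so Σzᵢ/Kᵢ = 1 with Kᵢ = Pᵢˢᵃᵗ/P ⇒ 1/P = Σzᵢ/Pᵢˢᵃᵗ.
1/P = 0.3305/273.3 + 0.5536/242.6 + 0.1159/188.9 = 0.0041048 ⇒ P = 243.6177 kPa
xᵢ = zᵢP/Pᵢˢᵃᵗ ⇒ x_2 = 0.5536·243.6177/242.6 = 0.5559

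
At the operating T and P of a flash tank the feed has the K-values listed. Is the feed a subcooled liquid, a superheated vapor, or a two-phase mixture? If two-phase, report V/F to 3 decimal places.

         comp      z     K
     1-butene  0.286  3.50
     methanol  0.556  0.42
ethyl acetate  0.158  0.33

two-phase, V/F = 0.191

ΣzᵢKᵢ = 1.287; Σzᵢ/Kᵢ = 1.884.
Both exceed 1, so a two-phase solution exists.
Newton–Raphson from ψ = 0.5:
  ψ = 0.500: g = -0.2956, g' = -0.885 → ψ = 0.166
  ψ = 0.166: g = 0.0296, g' = -1.212 → ψ = 0.190
  ψ = 0.190: g = 0.0008, g' = -1.150 → ψ = 0.191
Converged at ψ = 0.191.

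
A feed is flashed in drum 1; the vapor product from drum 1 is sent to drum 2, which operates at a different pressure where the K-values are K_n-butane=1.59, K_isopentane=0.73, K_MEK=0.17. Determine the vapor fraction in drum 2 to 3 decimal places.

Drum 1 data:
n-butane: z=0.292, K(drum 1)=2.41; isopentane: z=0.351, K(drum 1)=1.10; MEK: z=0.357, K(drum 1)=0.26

Drum 1:
Material balance + equilibrium reduce to Σ zᵢ(Kᵢ−1)/(1+ψ₁(Kᵢ−1)) = 0.
Check two-phase: ΣzᵢKᵢ = 1.183 > 1 and Σzᵢ/Kᵢ = 1.813 > 1, so g(0) = 0.183 > 0 and g(1) = -0.813 < 0.
Iterate (Newton) starting at ψ₁ = 0.5:
  ψ₁ = 0.500: g = -0.1444, g' = -0.695 → ψ₁ = 0.292
  ψ₁ = 0.292: g = -0.0114, g' = -0.613 → ψ₁ = 0.274
Converged at ψ₁ = 0.274.
Drum-1 compositions:
  n-butane: x = 0.211, y = 0.508
  isopentane: x = 0.342, y = 0.376
  MEK: x = 0.448, y = 0.116
Drum-2 feed = drum-1 vapor: z₂ = (0.5078, 0.3758, 0.1164).
Drum 2:
Newton–Raphson from ψ₂ = 0.5:
  ψ₂ = 0.500: g = -0.0511, g' = -0.376 → ψ₂ = 0.364
  ψ₂ = 0.364: g = -0.0044, g' = -0.318 → ψ₂ = 0.350
Converged at ψ₂ = 0.350.
  n-butane: x = 0.421, y = 0.669
  isopentane: x = 0.415, y = 0.303
  MEK: x = 0.164, y = 0.028

V/F (drum 2) = 0.350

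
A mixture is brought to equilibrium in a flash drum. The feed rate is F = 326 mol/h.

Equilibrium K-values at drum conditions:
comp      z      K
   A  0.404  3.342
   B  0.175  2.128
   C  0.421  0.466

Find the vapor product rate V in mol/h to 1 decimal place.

Rachford–Rice: g(β) = Σ zᵢ(Kᵢ−1)/(1+β(Kᵢ−1)) = 0.
Feasibility: ΣzᵢKᵢ = 1.919, Σzᵢ/Kᵢ = 1.107 — both > 1, two phases present.
Newton–Raphson from β = 0.5:
  β = 0.500: g = 0.2553, g' = -0.785 → β = 0.825
  β = 0.825: g = 0.0228, g' = -0.701 → β = 0.858
Converged at β = 0.858.
Then V = β·F = 0.8577·326 = 279.6 mol/h and L = F − V = 46.4 mol/h.

V = 279.6 mol/h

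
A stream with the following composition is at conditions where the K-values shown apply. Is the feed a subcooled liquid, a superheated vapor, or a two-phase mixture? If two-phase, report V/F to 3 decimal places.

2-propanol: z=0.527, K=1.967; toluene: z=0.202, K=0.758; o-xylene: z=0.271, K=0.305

ΣzᵢKᵢ = 1.272; Σzᵢ/Kᵢ = 1.423.
Both exceed 1, so a two-phase solution exists.
Material balance + equilibrium reduce to Σ zᵢ(Kᵢ−1)/(1+ψ(Kᵢ−1)) = 0.
Iterate (Newton) starting at ψ = 0.5:
  ψ = 0.500: g = -0.0007, g' = -0.547 → ψ = 0.499
Converged at ψ = 0.499.

two-phase, V/F = 0.499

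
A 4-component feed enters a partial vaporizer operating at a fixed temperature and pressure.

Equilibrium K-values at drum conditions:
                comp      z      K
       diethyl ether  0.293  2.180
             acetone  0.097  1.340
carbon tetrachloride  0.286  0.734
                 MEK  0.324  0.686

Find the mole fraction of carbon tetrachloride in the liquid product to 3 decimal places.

Material balance + equilibrium reduce to Σ zᵢ(Kᵢ−1)/(1+ψ(Kᵢ−1)) = 0.
g(0) = ΣzᵢKᵢ − 1 = 0.201 and g(1) = 1 − Σzᵢ/Kᵢ = -0.069, so a root lies in (0, 1).
Newton iteration, ψ⁰ = 0.5:
  ψ = 0.500: g = 0.0372, g' = -0.241 → ψ = 0.654
  ψ = 0.654: g = 0.0020, g' = -0.218 → ψ = 0.663
Converged at ψ = 0.663.
Compositions from xᵢ = zᵢ/(1+ψ(Kᵢ−1)), yᵢ = Kᵢxᵢ:
  diethyl ether: x = 0.164, y = 0.358
  acetone: x = 0.079, y = 0.106
  carbon tetrachloride: x = 0.347, y = 0.255
  MEK: x = 0.409, y = 0.281

x_carbon tetrachloride = 0.347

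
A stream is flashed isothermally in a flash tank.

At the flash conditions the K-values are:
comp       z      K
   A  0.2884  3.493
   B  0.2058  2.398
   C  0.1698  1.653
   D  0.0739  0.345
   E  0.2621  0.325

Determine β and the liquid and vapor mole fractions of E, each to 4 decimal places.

β = 0.7624, x_E = 0.5400, y_E = 0.1755

Let β = V/F and solve Σ zᵢ(Kᵢ−1)/(1+β(Kᵢ−1)) = 0.
g(0) = ΣzᵢKᵢ − 1 = 0.8922 and g(1) = 1 − Σzᵢ/Kᵢ = -0.2918, so a root lies in (0, 1).
Iterate (Newton) starting at β = 0.62:
  β = 0.6200: g = 0.12974, g' = -0.8717 → β = 0.7688
  β = 0.7688: g = -0.00629, g' = -0.9809 → β = 0.7624
Converged at β = 0.7624.
Compositions from xᵢ = zᵢ/(1+β(Kᵢ−1)), yᵢ = Kᵢxᵢ:
  A: x = 0.0994, y = 0.3473
  B: x = 0.0996, y = 0.2389
  C: x = 0.1134, y = 0.1874
  D: x = 0.1476, y = 0.0509
  E: x = 0.5400, y = 0.1755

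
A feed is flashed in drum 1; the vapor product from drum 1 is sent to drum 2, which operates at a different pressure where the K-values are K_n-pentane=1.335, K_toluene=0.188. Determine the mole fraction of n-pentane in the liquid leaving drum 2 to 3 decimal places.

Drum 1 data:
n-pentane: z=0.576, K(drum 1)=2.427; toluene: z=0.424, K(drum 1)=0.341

x_n-pentane (drum 2) = 0.708

Drum 1:
Material balance + equilibrium reduce to Σ zᵢ(Kᵢ−1)/(1+ψ₁(Kᵢ−1)) = 0.
g(0) = ΣzᵢKᵢ − 1 = 0.543 and g(1) = 1 − Σzᵢ/Kᵢ = -0.481, so a root lies in (0, 1).
Binary case is linear: z₁(K₁−1)(1+ψ₁(K₂−1)) + z₂(K₂−1)(1+ψ₁(K₁−1)) = 0
⇒ ψ₁ = [z₁(K₁−1)+z₂(K₂−1)] / [−(K₁−1)(K₂−1)] = 0.5425/0.9404 = 0.577
Drum-1 compositions:
  n-pentane: x = 0.316, y = 0.767
  toluene: x = 0.684, y = 0.233
Drum-2 feed = drum-1 vapor: z₂ = (0.7667, 0.2333).
Drum 2:
Binary case is linear: z₁(K₁−1)(1+ψ₂(K₂−1)) + z₂(K₂−1)(1+ψ₂(K₁−1)) = 0
⇒ ψ₂ = [z₁(K₁−1)+z₂(K₂−1)] / [−(K₁−1)(K₂−1)] = 0.0674/0.2720 = 0.248
  n-pentane: x = 0.708, y = 0.945
  toluene: x = 0.292, y = 0.055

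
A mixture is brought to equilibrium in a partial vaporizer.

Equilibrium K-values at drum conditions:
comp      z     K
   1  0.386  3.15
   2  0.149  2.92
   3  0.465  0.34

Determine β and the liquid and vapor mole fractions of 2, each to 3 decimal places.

β = 0.587, x_2 = 0.070, y_2 = 0.204

Rachford–Rice: g(β) = Σ zᵢ(Kᵢ−1)/(1+β(Kᵢ−1)) = 0.
Feasibility: ΣzᵢKᵢ = 1.809, Σzᵢ/Kᵢ = 1.541 — both > 1, two phases present.
Iterate (Newton) starting at β = 0.5:
  β = 0.500: g = 0.0879, g' = -1.009 → β = 0.587
Converged at β = 0.587.
Compositions from xᵢ = zᵢ/(1+β(Kᵢ−1)), yᵢ = Kᵢxᵢ:
  1: x = 0.171, y = 0.537
  2: x = 0.070, y = 0.204
  3: x = 0.759, y = 0.258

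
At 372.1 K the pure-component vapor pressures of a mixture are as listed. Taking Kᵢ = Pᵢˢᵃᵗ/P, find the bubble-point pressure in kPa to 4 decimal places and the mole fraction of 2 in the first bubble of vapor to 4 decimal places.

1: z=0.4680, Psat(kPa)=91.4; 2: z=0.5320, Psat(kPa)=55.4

Pbub = 72.2480 kPa, y_2 = 0.4079

At the bubble point ψ → 0, so ΣzᵢKᵢ = 1 with Kᵢ = Pᵢˢᵃᵗ/P ⇒ P = ΣzᵢPᵢˢᵃᵗ.
P = 0.4680·91.4 + 0.5320·55.4 = 72.2480 kPa
yᵢ = zᵢPᵢˢᵃᵗ/P ⇒ y_2 = 0.5320·55.4/72.2480 = 0.4079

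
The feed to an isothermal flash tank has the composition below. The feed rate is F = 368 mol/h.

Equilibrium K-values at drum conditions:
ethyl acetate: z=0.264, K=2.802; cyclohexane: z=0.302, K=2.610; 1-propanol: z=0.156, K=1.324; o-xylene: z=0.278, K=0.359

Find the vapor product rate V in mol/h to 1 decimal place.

Material balance + equilibrium reduce to Σ zᵢ(Kᵢ−1)/(1+V/F(Kᵢ−1)) = 0.
g(0) = ΣzᵢKᵢ − 1 = 0.834 and g(1) = 1 − Σzᵢ/Kᵢ = -0.102, so a root lies in (0, 1).
Newton–Raphson from V/F = 0.4:
  V/F = 0.400: g = 0.3773, g' = -0.799 → V/F = 0.872
  V/F = 0.872: g = 0.0222, g' = -0.863 → V/F = 0.898
Converged at V/F = 0.898.
Then V = V/F·F = 0.8977·368 = 330.4 mol/h and L = F − V = 37.6 mol/h.

V = 330.4 mol/h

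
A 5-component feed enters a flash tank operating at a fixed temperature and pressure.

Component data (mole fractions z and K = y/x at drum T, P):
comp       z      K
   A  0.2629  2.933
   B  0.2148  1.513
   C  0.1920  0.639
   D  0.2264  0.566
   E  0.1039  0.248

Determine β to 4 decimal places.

Material balance + equilibrium reduce to Σ zᵢ(Kᵢ−1)/(1+β(Kᵢ−1)) = 0.
Check two-phase: ΣzᵢKᵢ = 1.3727 > 1 and Σzᵢ/Kᵢ = 1.3510 > 1, so g(0) = 0.3727 > 0 and g(1) = -0.3510 < 0.
Newton iteration, β⁰ = 0.6:
  β = 0.6000: g = -0.04415, g' = -0.5574 → β = 0.5208
  β = 0.5208: g = -0.00054, g' = -0.5470 → β = 0.5198
Converged at β = 0.5198.

β = 0.5198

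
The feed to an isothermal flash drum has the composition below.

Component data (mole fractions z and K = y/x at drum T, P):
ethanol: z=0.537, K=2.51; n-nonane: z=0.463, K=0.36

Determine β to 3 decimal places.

β = 0.532

Material balance + equilibrium reduce to Σ zᵢ(Kᵢ−1)/(1+β(Kᵢ−1)) = 0.
Feasibility: ΣzᵢKᵢ = 1.515, Σzᵢ/Kᵢ = 1.500 — both > 1, two phases present.
Binary case is linear: z₁(K₁−1)(1+β(K₂−1)) + z₂(K₂−1)(1+β(K₁−1)) = 0
⇒ β = [z₁(K₁−1)+z₂(K₂−1)] / [−(K₁−1)(K₂−1)] = 0.5145/0.9664 = 0.532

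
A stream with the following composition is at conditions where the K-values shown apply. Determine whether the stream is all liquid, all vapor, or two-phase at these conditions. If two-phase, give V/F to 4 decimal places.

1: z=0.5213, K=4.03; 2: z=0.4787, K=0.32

two-phase, V/F = 0.6086

ΣzᵢKᵢ = 2.2540; Σzᵢ/Kᵢ = 1.6253.
Both exceed 1, so a two-phase solution exists.
Let ψ = V/F and solve Σ zᵢ(Kᵢ−1)/(1+ψ(Kᵢ−1)) = 0.
Binary case is linear: z₁(K₁−1)(1+ψ(K₂−1)) + z₂(K₂−1)(1+ψ(K₁−1)) = 0
⇒ ψ = [z₁(K₁−1)+z₂(K₂−1)] / [−(K₁−1)(K₂−1)] = 1.25402/2.06040 = 0.6086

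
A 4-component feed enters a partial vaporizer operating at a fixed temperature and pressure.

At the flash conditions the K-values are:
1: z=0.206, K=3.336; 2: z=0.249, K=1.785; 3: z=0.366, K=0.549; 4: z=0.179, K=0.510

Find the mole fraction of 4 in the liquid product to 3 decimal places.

x_4 = 0.248

Let β = V/F and solve Σ zᵢ(Kᵢ−1)/(1+β(Kᵢ−1)) = 0.
g(0) = ΣzᵢKᵢ − 1 = 0.424 and g(1) = 1 − Σzᵢ/Kᵢ = -0.219, so a root lies in (0, 1).
Newton–Raphson from β = 0.43:
  β = 0.430: g = 0.0703, g' = -0.549 → β = 0.558
  β = 0.558: g = 0.0035, g' = -0.500 → β = 0.565
Converged at β = 0.565.
Compositions from xᵢ = zᵢ/(1+β(Kᵢ−1)), yᵢ = Kᵢxᵢ:
  1: x = 0.089, y = 0.296
  2: x = 0.172, y = 0.308
  3: x = 0.491, y = 0.270
  4: x = 0.248, y = 0.126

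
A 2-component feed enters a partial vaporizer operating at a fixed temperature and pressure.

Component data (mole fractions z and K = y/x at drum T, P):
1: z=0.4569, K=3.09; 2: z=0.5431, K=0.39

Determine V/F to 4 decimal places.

Newton–Raphson from V/F = 0.5:
  V/F = 0.5000: g = -0.00972, g' = -0.8956 → V/F = 0.4891
  V/F = 0.4891: g = 0.00002, g' = -0.8985 → V/F = 0.4892
Converged at V/F = 0.4892.

V/F = 0.4892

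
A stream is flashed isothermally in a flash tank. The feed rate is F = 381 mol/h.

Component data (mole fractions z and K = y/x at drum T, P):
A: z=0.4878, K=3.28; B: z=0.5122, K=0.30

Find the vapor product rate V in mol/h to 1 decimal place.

Rachford–Rice: g(V/F) = Σ zᵢ(Kᵢ−1)/(1+V/F(Kᵢ−1)) = 0.
g(0) = ΣzᵢKᵢ − 1 = 0.7536 and g(1) = 1 − Σzᵢ/Kᵢ = -0.8561, so a root lies in (0, 1).
Binary case is linear: z₁(K₁−1)(1+V/F(K₂−1)) + z₂(K₂−1)(1+V/F(K₁−1)) = 0
⇒ V/F = [z₁(K₁−1)+z₂(K₂−1)] / [−(K₁−1)(K₂−1)] = 0.75364/1.59600 = 0.4722
Then V = V/F·F = 0.4722·381 = 179.9 mol/h and L = F − V = 201.1 mol/h.

V = 179.9 mol/h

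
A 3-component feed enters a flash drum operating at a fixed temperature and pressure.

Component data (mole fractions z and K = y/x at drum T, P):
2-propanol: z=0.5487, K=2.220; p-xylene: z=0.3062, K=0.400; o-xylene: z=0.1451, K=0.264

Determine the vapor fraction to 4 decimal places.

ψ = 0.4787

Newton iteration, ψ⁰ = 0.42:
  ψ = 0.4200: g = 0.04243, g' = -0.7187 → ψ = 0.4790
  ψ = 0.4790: g = -0.00027, g' = -0.7299 → ψ = 0.4787
Converged at ψ = 0.4787.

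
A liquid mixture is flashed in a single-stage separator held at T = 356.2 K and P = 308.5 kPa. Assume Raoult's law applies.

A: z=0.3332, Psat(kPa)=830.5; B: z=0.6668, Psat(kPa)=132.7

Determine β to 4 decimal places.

β = 0.1906

Raoult's law: Kᵢ = Pᵢˢᵃᵗ/P = Pᵢˢᵃᵗ/308.5.
  K_A = 830.5/308.5 = 2.692058, K_B = 132.7/308.5 = 0.430146
Material balance + equilibrium reduce to Σ zᵢ(Kᵢ−1)/(1+β(Kᵢ−1)) = 0.
g(0) = ΣzᵢKᵢ − 1 = 0.1838 and g(1) = 1 − Σzᵢ/Kᵢ = -0.6739, so a root lies in (0, 1).
Iterate (Newton) starting at β = 0.5:
  β = 0.5000: g = -0.22598, g' = -0.7034 → β = 0.1787
  β = 0.1787: g = 0.00980, g' = -0.8308 → β = 0.1905
  β = 0.1905: g = 0.00008, g' = -0.8180 → β = 0.1906
Converged at β = 0.1906.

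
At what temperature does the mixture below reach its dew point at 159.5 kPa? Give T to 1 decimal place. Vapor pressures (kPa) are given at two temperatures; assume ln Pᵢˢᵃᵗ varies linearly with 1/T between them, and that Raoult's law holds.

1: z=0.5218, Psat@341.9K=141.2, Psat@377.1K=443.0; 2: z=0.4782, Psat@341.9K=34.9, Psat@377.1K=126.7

Dew-point temperature: Σzᵢ·P/Pᵢˢᵃᵗ(T) = 1. Interpolate ln Pᵢˢᵃᵗ = aᵢ + bᵢ/T.
  T = 341.9 K: ΣzᵢP/Pᵢˢᵃᵗ = 2.7749
  T = 377.1 K: ΣzᵢP/Pᵢˢᵃᵗ = 0.7899
  T = 359.5 K: ΣzᵢP/Pᵢˢᵃᵗ = 1.4350
  T = 368.3 K: ΣzᵢP/Pᵢˢᵃᵗ = 1.0569
  T = 372.7 K: ΣzᵢP/Pᵢˢᵃᵗ = 0.9121
  T = 370.5 K: ΣzᵢP/Pᵢˢᵃᵗ = 0.9814
  T = 369.4 K: ΣzᵢP/Pᵢˢᵃᵗ = 1.0184
Interpolating between 369.4 K and 370.5 K gives T ≈ 369.9 K.

T = 369.9 K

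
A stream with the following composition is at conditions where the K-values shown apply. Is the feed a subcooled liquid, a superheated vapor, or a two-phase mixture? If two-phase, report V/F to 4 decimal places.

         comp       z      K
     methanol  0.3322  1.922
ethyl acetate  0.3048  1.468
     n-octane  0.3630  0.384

two-phase, V/F = 0.5045

ΣzᵢKᵢ = 1.2253; Σzᵢ/Kᵢ = 1.3258.
Both exceed 1, so a two-phase solution exists.
Material balance + equilibrium reduce to Σ zᵢ(Kᵢ−1)/(1+ψ(Kᵢ−1)) = 0.
Newton–Raphson from ψ = 0.5:
  ψ = 0.5000: g = 0.00211, g' = -0.4638 → ψ = 0.5045
Converged at ψ = 0.5045.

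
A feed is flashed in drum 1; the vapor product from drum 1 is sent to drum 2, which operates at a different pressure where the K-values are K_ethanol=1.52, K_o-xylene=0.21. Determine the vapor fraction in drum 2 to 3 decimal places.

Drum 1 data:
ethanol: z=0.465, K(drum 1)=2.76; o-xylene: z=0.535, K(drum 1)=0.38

V/F (drum 2) = 0.370

Drum 1:
Binary case is linear: z₁(K₁−1)(1+ψ₁(K₂−1)) + z₂(K₂−1)(1+ψ₁(K₁−1)) = 0
⇒ ψ₁ = [z₁(K₁−1)+z₂(K₂−1)] / [−(K₁−1)(K₂−1)] = 0.4867/1.0912 = 0.446
Drum-1 compositions:
  ethanol: x = 0.261, y = 0.719
  o-xylene: x = 0.739, y = 0.281
Drum-2 feed = drum-1 vapor: z₂ = (0.7190, 0.2810).
Drum 2:
Rachford–Rice: g(ψ₂) = Σ zᵢ(Kᵢ−1)/(1+ψ₂(Kᵢ−1)) = 0.
g(0) = ΣzᵢKᵢ − 1 = 0.152 and g(1) = 1 − Σzᵢ/Kᵢ = -0.811, so a root lies in (0, 1).
Binary case is linear: z₁(K₁−1)(1+ψ₂(K₂−1)) + z₂(K₂−1)(1+ψ₂(K₁−1)) = 0
⇒ ψ₂ = [z₁(K₁−1)+z₂(K₂−1)] / [−(K₁−1)(K₂−1)] = 0.1519/0.4108 = 0.370
  ethanol: x = 0.603, y = 0.917
  o-xylene: x = 0.397, y = 0.083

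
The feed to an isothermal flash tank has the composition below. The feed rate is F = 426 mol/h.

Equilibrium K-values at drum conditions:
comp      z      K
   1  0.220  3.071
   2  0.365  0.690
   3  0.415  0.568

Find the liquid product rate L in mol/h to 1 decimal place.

L = 337.0 mol/h

Newton iteration, V/F⁰ = 0.5:
  V/F = 0.500: g = -0.1387, g' = -0.403 → V/F = 0.156
  V/F = 0.156: g = 0.0335, g' = -0.667 → V/F = 0.206
  V/F = 0.206: g = 0.0018, g' = -0.597 → V/F = 0.209
Converged at V/F = 0.209.
Then V = V/F·F = 0.2089·426 = 89.0 mol/h and L = F − V = 337.0 mol/h.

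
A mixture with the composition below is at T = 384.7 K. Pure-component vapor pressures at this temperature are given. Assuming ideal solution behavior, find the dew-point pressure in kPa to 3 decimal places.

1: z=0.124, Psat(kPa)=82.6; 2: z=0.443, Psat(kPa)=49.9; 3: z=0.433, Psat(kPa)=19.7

Pdew = 30.904 kPa

At the dew point ψ → 1, so Σzᵢ/Kᵢ = 1 with Kᵢ = Pᵢˢᵃᵗ/P ⇒ 1/P = Σzᵢ/Pᵢˢᵃᵗ.
1/P = 0.124/82.6 + 0.443/49.9 + 0.433/19.7 = 0.032359 ⇒ P = 30.904 kPa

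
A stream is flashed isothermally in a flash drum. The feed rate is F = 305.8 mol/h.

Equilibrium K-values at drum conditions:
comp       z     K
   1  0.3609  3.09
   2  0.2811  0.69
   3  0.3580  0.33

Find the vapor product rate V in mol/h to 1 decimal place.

Let ψ = V/F and solve Σ zᵢ(Kᵢ−1)/(1+ψ(Kᵢ−1)) = 0.
Check two-phase: ΣzᵢKᵢ = 1.4273 > 1 and Σzᵢ/Kᵢ = 1.6090 > 1, so g(0) = 0.4273 > 0 and g(1) = -0.6090 < 0.
Newton iteration, ψ⁰ = 0.56:
  ψ = 0.5600: g = -0.14181, g' = -0.7859 → ψ = 0.3795
  ψ = 0.3795: g = 0.00020, g' = -0.8139 → ψ = 0.3798
Converged at ψ = 0.3798.
Then V = ψ·F = 0.3798·305.8 = 116.1 mol/h and L = F − V = 189.7 mol/h.

V = 116.1 mol/h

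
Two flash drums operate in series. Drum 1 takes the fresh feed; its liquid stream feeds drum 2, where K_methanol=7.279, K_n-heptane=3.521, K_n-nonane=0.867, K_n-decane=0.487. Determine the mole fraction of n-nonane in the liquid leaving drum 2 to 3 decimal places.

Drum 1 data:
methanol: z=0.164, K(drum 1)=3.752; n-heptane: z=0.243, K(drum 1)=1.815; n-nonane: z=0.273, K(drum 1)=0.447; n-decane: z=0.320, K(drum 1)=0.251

x_n-nonane (drum 2) = 0.337

Drum 1:
Rachford–Rice: g(ψ₁) = Σ zᵢ(Kᵢ−1)/(1+ψ₁(Kᵢ−1)) = 0.
g(0) = ΣzᵢKᵢ − 1 = 0.259 and g(1) = 1 − Σzᵢ/Kᵢ = -1.063, so a root lies in (0, 1).
Newton iteration, ψ₁⁰ = 0.5:
  ψ₁ = 0.500: g = -0.2612, g' = -0.920 → ψ₁ = 0.216
  ψ₁ = 0.216: g = -0.0060, g' = -0.968 → ψ₁ = 0.210
Converged at ψ₁ = 0.210.
Drum-1 compositions:
  methanol: x = 0.104, y = 0.390
  n-heptane: x = 0.208, y = 0.377
  n-nonane: x = 0.309, y = 0.138
  n-decane: x = 0.380, y = 0.095
Drum-2 feed = drum-1 liquid: z₂ = (0.1040, 0.2075, 0.3089, 0.3797).
Drum 2:
Iterate (Newton) starting at ψ₂ = 0.39:
  ψ₂ = 0.390: g = 0.1662, g' = -0.842 → ψ₂ = 0.587
  ψ₂ = 0.587: g = 0.0267, g' = -0.612 → ψ₂ = 0.631
  ψ₂ = 0.631: g = 0.0006, g' = -0.588 → ψ₂ = 0.632
Converged at ψ₂ = 0.632.
  methanol: x = 0.021, y = 0.152
  n-heptane: x = 0.080, y = 0.282
  n-nonane: x = 0.337, y = 0.292
  n-decane: x = 0.562, y = 0.274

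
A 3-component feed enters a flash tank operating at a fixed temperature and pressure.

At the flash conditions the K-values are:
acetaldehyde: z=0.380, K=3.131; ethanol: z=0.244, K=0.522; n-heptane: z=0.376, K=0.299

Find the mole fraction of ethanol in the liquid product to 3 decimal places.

x_ethanol = 0.289

Iterate (Newton) starting at ψ = 0.67:
  ψ = 0.670: g = -0.3350, g' = -1.070 → ψ = 0.357
  ψ = 0.357: g = -0.0323, g' = -0.966 → ψ = 0.324
Converged at ψ = 0.324.
Compositions from xᵢ = zᵢ/(1+ψ(Kᵢ−1)), yᵢ = Kᵢxᵢ:
  acetaldehyde: x = 0.225, y = 0.704
  ethanol: x = 0.289, y = 0.151
  n-heptane: x = 0.486, y = 0.145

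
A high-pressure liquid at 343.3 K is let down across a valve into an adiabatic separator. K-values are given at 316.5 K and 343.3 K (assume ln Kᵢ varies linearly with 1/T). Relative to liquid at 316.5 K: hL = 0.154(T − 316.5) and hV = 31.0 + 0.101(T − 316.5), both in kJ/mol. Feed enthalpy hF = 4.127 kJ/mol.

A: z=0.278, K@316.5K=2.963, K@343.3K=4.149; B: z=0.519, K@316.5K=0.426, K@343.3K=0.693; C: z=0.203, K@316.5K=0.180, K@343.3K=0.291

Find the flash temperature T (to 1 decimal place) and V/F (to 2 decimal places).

Adiabatic flash: solve Rachford–Rice at each trial T, then check hF = ψ·hV(T) + (1−ψ)·hL(T).
  T = 316.5 K: K = (2.963, 0.426, 0.180), RR gives ψ = 0.064, H_out = 1.980 kJ/mol
  T = 343.3 K: K = (4.149, 0.693, 0.291), RR gives ψ = 0.406, H_out = 16.140 kJ/mol
  T = 329.9 K: K = (3.530, 0.549, 0.231), RR gives ψ = 0.224, H_out = 8.844 kJ/mol
  T = 323.2 K: K = (3.240, 0.485, 0.204), RR gives ψ = 0.144, H_out = 5.435 kJ/mol
  T = 319.9 K: K = (3.102, 0.455, 0.192), RR gives ψ = 0.105, H_out = 3.749 kJ/mol
  T = 321.5 K: K = (3.169, 0.469, 0.198), RR gives ψ = 0.124, H_out = 4.569 kJ/mol
Linear interpolation between T = 319.9 (H_out = 3.749) and T = 321.5 (H_out = 4.569) on hF = 4.127 gives T ≈ 320.6 K, at which ψ = 0.11.

T = 320.6 K, V/F = 0.11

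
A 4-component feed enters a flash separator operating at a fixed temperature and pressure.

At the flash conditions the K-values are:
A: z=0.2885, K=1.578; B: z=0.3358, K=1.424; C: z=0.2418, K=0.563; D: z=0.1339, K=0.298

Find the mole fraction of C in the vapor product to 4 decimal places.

Rachford–Rice: g(V/F) = Σ zᵢ(Kᵢ−1)/(1+V/F(Kᵢ−1)) = 0.
g(0) = ΣzᵢKᵢ − 1 = 0.1095 and g(1) = 1 − Σzᵢ/Kᵢ = -0.2975, so a root lies in (0, 1).
Newton iteration, V/F⁰ = 0.5:
  V/F = 0.5000: g = -0.03320, g' = -0.3314 → V/F = 0.3998
  V/F = 0.3998: g = -0.00151, g' = -0.3031 → V/F = 0.3948
Converged at V/F = 0.3948.
Compositions from xᵢ = zᵢ/(1+V/F(Kᵢ−1)), yᵢ = Kᵢxᵢ:
  A: x = 0.2349, y = 0.3707
  B: x = 0.2876, y = 0.4096
  C: x = 0.2922, y = 0.1645
  D: x = 0.1852, y = 0.0552

y_C = 0.1645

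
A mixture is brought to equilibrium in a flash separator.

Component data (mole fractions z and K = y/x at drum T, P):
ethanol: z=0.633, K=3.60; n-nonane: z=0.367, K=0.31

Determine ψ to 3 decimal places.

ψ = 0.776

Iterate (Newton) starting at ψ = 0.5:
  ψ = 0.500: g = 0.3290, g' = -1.216 → ψ = 0.770
  ψ = 0.770: g = 0.0073, g' = -1.271 → ψ = 0.776
Converged at ψ = 0.776.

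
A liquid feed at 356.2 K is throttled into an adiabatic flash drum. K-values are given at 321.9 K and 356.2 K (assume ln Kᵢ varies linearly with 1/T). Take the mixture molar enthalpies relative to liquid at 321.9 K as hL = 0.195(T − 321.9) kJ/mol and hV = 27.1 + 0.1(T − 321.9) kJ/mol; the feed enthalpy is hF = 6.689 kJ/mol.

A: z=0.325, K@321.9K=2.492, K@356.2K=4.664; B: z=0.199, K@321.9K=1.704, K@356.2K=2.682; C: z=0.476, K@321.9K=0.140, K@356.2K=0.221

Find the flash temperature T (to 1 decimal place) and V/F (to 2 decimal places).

Adiabatic flash: solve Rachford–Rice at each trial T, then check hF = ψ·hV(T) + (1−ψ)·hL(T).
  T = 321.9 K: K = (2.492, 1.704, 0.140), RR gives ψ = 0.202, H_out = 5.470 kJ/mol
  T = 356.2 K: K = (4.664, 2.682, 0.221), RR gives ψ = 0.497, H_out = 18.528 kJ/mol
  T = 339.0 K: K = (3.461, 2.161, 0.178), RR gives ψ = 0.383, H_out = 13.099 kJ/mol
  T = 330.4 K: K = (2.946, 1.924, 0.158), RR gives ψ = 0.306, H_out = 9.702 kJ/mol
  T = 326.1 K: K = (2.710, 1.811, 0.149), RR gives ψ = 0.258, H_out = 7.704 kJ/mol
  T = 324.0 K: K = (2.599, 1.757, 0.144), RR gives ψ = 0.231, H_out = 6.627 kJ/mol
Linear interpolation between T = 324.0 (H_out = 6.627) and T = 326.1 (H_out = 7.704) on hF = 6.689 gives T ≈ 324.1 K, at which ψ = 0.23.

T = 324.1 K, V/F = 0.23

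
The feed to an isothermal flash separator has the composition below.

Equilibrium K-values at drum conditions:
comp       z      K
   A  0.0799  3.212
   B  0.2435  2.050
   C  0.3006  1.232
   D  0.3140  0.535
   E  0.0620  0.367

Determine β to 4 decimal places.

Rachford–Rice: g(β) = Σ zᵢ(Kᵢ−1)/(1+β(Kᵢ−1)) = 0.
Check two-phase: ΣzᵢKᵢ = 1.3169 > 1 and Σzᵢ/Kᵢ = 1.1435 > 1, so g(0) = 0.3169 > 0 and g(1) = -0.1435 < 0.
Newton–Raphson from β = 0.61:
  β = 0.6100: g = 0.02442, g' = -0.3812 → β = 0.6740
  β = 0.6740: g = -0.00015, g' = -0.3868 → β = 0.6737
Converged at β = 0.6737.

β = 0.6737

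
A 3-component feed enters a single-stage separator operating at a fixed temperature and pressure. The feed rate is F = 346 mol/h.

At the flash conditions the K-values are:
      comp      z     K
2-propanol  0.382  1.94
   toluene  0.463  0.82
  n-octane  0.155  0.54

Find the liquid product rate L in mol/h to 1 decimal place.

L = 77.7 mol/h

Material balance + equilibrium reduce to Σ zᵢ(Kᵢ−1)/(1+ψ(Kᵢ−1)) = 0.
Feasibility: ΣzᵢKᵢ = 1.204, Σzᵢ/Kᵢ = 1.049 — both > 1, two phases present.
Newton iteration, ψ⁰ = 0.68:
  ψ = 0.680: g = 0.0203, g' = -0.215 → ψ = 0.775
Converged at ψ = 0.775.
Then V = ψ·F = 0.7754·346 = 268.3 mol/h and L = F − V = 77.7 mol/h.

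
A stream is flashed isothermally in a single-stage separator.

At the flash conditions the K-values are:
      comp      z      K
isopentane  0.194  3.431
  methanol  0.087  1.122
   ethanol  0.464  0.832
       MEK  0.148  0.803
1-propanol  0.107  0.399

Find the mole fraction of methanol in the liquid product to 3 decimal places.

x_methanol = 0.082

Material balance + equilibrium reduce to Σ zᵢ(Kᵢ−1)/(1+β(Kᵢ−1)) = 0.
g(0) = ΣzᵢKᵢ − 1 = 0.311 and g(1) = 1 − Σzᵢ/Kᵢ = -0.144, so a root lies in (0, 1).
Newton–Raphson from β = 0.5:
  β = 0.500: g = 0.0135, g' = -0.336 → β = 0.540
  β = 0.540: g = 0.0003, g' = -0.323 → β = 0.541
Converged at β = 0.541.
Compositions from xᵢ = zᵢ/(1+β(Kᵢ−1)), yᵢ = Kᵢxᵢ:
  isopentane: x = 0.084, y = 0.288
  methanol: x = 0.082, y = 0.092
  ethanol: x = 0.510, y = 0.425
  MEK: x = 0.166, y = 0.133
  1-propanol: x = 0.159, y = 0.063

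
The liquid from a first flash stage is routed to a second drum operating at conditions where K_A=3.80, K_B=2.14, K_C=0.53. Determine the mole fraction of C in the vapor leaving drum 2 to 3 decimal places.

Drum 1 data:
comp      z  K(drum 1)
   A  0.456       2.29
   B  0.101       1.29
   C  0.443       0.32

y_C (drum 2) = 0.439

Drum 1:
Material balance + equilibrium reduce to Σ zᵢ(Kᵢ−1)/(1+ψ₁(Kᵢ−1)) = 0.
g(0) = ΣzᵢKᵢ − 1 = 0.316 and g(1) = 1 − Σzᵢ/Kᵢ = -0.662, so a root lies in (0, 1).
Newton iteration, ψ₁⁰ = 0.5:
  ψ₁ = 0.500: g = -0.0733, g' = -0.757 → ψ₁ = 0.403
  ψ₁ = 0.403: g = -0.0019, g' = -0.724 → ψ₁ = 0.401
Converged at ψ₁ = 0.401.
Drum-1 compositions:
  A: x = 0.301, y = 0.688
  B: x = 0.090, y = 0.117
  C: x = 0.609, y = 0.195
Drum-2 feed = drum-1 liquid: z₂ = (0.3006, 0.0905, 0.6089).
Drum 2:
Material balance + equilibrium reduce to Σ zᵢ(Kᵢ−1)/(1+ψ₂(Kᵢ−1)) = 0.
g(0) = ΣzᵢKᵢ − 1 = 0.659 and g(1) = 1 − Σzᵢ/Kᵢ = -0.270, so a root lies in (0, 1).
Newton iteration, ψ₂⁰ = 0.36:
  ψ₂ = 0.360: g = 0.1479, g' = -0.839 → ψ₂ = 0.536
  ψ₂ = 0.536: g = 0.0178, g' = -0.662 → ψ₂ = 0.563
  ψ₂ = 0.563: g = 0.0002, g' = -0.647 → ψ₂ = 0.564
Converged at ψ₂ = 0.564.
  A: x = 0.117, y = 0.443
  B: x = 0.055, y = 0.118
  C: x = 0.828, y = 0.439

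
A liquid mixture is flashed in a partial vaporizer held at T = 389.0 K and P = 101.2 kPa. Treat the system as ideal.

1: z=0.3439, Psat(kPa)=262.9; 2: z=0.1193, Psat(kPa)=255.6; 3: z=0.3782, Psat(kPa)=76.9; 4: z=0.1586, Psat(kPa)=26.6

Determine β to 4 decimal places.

Raoult's law: Kᵢ = Pᵢˢᵃᵗ/P = Pᵢˢᵃᵗ/101.2.
  K_1 = 262.9/101.2 = 2.597826, K_2 = 255.6/101.2 = 2.525692, K_3 = 76.9/101.2 = 0.759881, K_4 = 26.6/101.2 = 0.262846
Let β = V/F and solve Σ zᵢ(Kᵢ−1)/(1+β(Kᵢ−1)) = 0.
Check two-phase: ΣzᵢKᵢ = 1.5238 > 1 and Σzᵢ/Kᵢ = 1.2807 > 1, so g(0) = 0.5238 > 0 and g(1) = -0.2807 < 0.
Iterate (Newton) starting at β = 0.42:
  β = 0.4200: g = 0.16941, g' = -0.6253 → β = 0.6909
  β = 0.6909: g = 0.00264, g' = -0.6534 → β = 0.6950
Converged at β = 0.6949.

β = 0.6949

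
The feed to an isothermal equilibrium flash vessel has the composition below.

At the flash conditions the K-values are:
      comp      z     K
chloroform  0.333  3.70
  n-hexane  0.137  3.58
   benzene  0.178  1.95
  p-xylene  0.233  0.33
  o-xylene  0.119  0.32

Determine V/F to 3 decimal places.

Newton iteration, V/F⁰ = 0.5:
  V/F = 0.500: g = 0.2942, g' = -1.050 → V/F = 0.780
  V/F = 0.780: g = 0.0044, g' = -1.114 → V/F = 0.784
Converged at V/F = 0.784.

V/F = 0.784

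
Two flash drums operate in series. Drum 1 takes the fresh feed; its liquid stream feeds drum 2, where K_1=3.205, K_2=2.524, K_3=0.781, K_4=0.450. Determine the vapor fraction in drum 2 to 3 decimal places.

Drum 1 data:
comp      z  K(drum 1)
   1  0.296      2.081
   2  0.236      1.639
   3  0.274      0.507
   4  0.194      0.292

V/F (drum 2) = 0.706

Drum 1:
Material balance + equilibrium reduce to Σ zᵢ(Kᵢ−1)/(1+ψ₁(Kᵢ−1)) = 0.
g(0) = ΣzᵢKᵢ − 1 = 0.198 and g(1) = 1 − Σzᵢ/Kᵢ = -0.491, so a root lies in (0, 1).
Newton–Raphson from ψ₁ = 0.63:
  ψ₁ = 0.630: g = -0.1460, g' = -0.628 → ψ₁ = 0.398
  ψ₁ = 0.398: g = -0.0152, g' = -0.522 → ψ₁ = 0.369
  ψ₁ = 0.369: g = -0.0001, g' = -0.517 → ψ₁ = 0.368
Converged at ψ₁ = 0.368.
Drum-1 compositions:
  1: x = 0.212, y = 0.441
  2: x = 0.191, y = 0.313
  3: x = 0.335, y = 0.170
  4: x = 0.262, y = 0.077
Drum-2 feed = drum-1 liquid: z₂ = (0.2117, 0.1910, 0.3348, 0.2625).
Drum 2:
Rachford–Rice: g(ψ₂) = Σ zᵢ(Kᵢ−1)/(1+ψ₂(Kᵢ−1)) = 0.
Feasibility: ΣzᵢKᵢ = 1.540, Σzᵢ/Kᵢ = 1.154 — both > 1, two phases present.
Iterate (Newton) starting at ψ₂ = 0.5:
  ψ₂ = 0.500: g = 0.1058, g' = -0.547 → ψ₂ = 0.693
  ψ₂ = 0.693: g = 0.0063, g' = -0.496 → ψ₂ = 0.706
Converged at ψ₂ = 0.706.
  1: x = 0.083, y = 0.265
  2: x = 0.092, y = 0.232
  3: x = 0.396, y = 0.309
  4: x = 0.429, y = 0.193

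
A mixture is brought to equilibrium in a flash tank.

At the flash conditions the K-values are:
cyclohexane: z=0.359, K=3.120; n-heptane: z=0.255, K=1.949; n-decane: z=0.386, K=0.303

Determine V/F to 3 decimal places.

Rachford–Rice: g(V/F) = Σ zᵢ(Kᵢ−1)/(1+V/F(Kᵢ−1)) = 0.
g(0) = ΣzᵢKᵢ − 1 = 0.734 and g(1) = 1 − Σzᵢ/Kᵢ = -0.520, so a root lies in (0, 1).
Newton–Raphson from V/F = 0.5:
  V/F = 0.500: g = 0.1206, g' = -0.928 → V/F = 0.630
  V/F = 0.630: g = -0.0024, g' = -0.982 → V/F = 0.628
Converged at V/F = 0.628.

V/F = 0.628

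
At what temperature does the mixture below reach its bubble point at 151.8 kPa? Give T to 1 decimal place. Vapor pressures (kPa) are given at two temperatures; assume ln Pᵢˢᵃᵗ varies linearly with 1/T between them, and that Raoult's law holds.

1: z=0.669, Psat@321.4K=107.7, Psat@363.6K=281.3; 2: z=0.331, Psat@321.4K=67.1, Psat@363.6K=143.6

T = 342.1 K

Bubble-point temperature: ΣzᵢPᵢˢᵃᵗ(T) = P. Interpolate ln Pᵢˢᵃᵗ = aᵢ + bᵢ/T.
  T = 321.4 K: ΣzᵢPᵢˢᵃᵗ = 94.26 kPa
  T = 363.6 K: ΣzᵢPᵢˢᵃᵗ = 235.72 kPa
  T = 342.5 K: ΣzᵢPᵢˢᵃᵗ = 153.20 kPa
  T = 331.9 K: ΣzᵢPᵢˢᵃᵗ = 120.93 kPa
  T = 337.2 K: ΣzᵢPᵢˢᵃᵗ = 136.36 kPa
  T = 339.9 K: ΣzᵢPᵢˢᵃᵗ = 144.76 kPa
Interpolating between 339.9 K and 342.5 K gives T ≈ 342.1 K.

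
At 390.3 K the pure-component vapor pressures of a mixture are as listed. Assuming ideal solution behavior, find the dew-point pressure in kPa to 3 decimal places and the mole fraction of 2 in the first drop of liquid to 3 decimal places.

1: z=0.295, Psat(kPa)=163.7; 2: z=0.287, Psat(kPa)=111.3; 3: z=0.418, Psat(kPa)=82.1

At the dew point ψ → 1, so Σzᵢ/Kᵢ = 1 with Kᵢ = Pᵢˢᵃᵗ/P ⇒ 1/P = Σzᵢ/Pᵢˢᵃᵗ.
1/P = 0.295/163.7 + 0.287/111.3 + 0.418/82.1 = 0.009472 ⇒ P = 105.574 kPa
xᵢ = zᵢP/Pᵢˢᵃᵗ ⇒ x_2 = 0.287·105.574/111.3 = 0.272

Pdew = 105.574 kPa, x_2 = 0.272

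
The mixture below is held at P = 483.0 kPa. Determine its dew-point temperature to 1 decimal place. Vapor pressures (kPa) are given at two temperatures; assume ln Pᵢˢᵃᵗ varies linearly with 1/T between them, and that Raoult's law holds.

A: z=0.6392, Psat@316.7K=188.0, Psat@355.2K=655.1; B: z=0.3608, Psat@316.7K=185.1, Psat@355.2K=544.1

T = 346.8 K

Dew-point temperature: Σzᵢ·P/Pᵢˢᵃᵗ(T) = 1. Interpolate ln Pᵢˢᵃᵗ = aᵢ + bᵢ/T.
  T = 316.7 K: ΣzᵢP/Pᵢˢᵃᵗ = 2.5837
  T = 355.2 K: ΣzᵢP/Pᵢˢᵃᵗ = 0.7916
  T = 335.9 K: ΣzᵢP/Pᵢˢᵃᵗ = 1.3834
  T = 345.5 K: ΣzᵢP/Pᵢˢᵃᵗ = 1.0396
  T = 350.4 K: ΣzᵢP/Pᵢˢᵃᵗ = 0.9041
  T = 347.9 K: ΣzᵢP/Pᵢˢᵃᵗ = 0.9704
  T = 346.7 K: ΣzᵢP/Pᵢˢᵃᵗ = 1.0043
  T = 347.3 K: ΣzᵢP/Pᵢˢᵃᵗ = 0.9872
  T = 347.0 K: ΣzᵢP/Pᵢˢᵃᵗ = 0.9957
  T = 346.9 K: ΣzᵢP/Pᵢˢᵃᵗ = 0.9985
Interpolating between 346.7 K and 346.9 K gives T ≈ 346.8 K.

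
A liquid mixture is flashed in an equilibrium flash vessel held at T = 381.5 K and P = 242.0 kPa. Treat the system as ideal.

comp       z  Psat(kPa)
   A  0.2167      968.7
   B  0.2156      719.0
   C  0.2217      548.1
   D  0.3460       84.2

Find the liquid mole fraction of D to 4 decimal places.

Raoult's law: Kᵢ = Pᵢˢᵃᵗ/P = Pᵢˢᵃᵗ/242.0.
  K_A = 968.7/242.0 = 4.002893, K_B = 719.0/242.0 = 2.971074, K_C = 548.1/242.0 = 2.264876, K_D = 84.2/242.0 = 0.347934
Newton–Raphson from V/F = 0.5:
  V/F = 0.5000: g = 0.31119, g' = -0.9817 → V/F = 0.8170
  V/F = 0.8170: g = 0.00631, g' = -1.0464 → V/F = 0.8230
Converged at V/F = 0.8230.
Compositions from xᵢ = zᵢ/(1+V/F(Kᵢ−1)), yᵢ = Kᵢxᵢ:
  A: x = 0.0624, y = 0.2499
  B: x = 0.0822, y = 0.2443
  C: x = 0.1086, y = 0.2460
  D: x = 0.7467, y = 0.2598

x_D = 0.7467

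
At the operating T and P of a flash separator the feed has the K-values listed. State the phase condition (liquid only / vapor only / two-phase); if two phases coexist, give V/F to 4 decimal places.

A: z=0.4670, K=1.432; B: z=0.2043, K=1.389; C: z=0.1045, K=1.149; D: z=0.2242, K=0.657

vapor only

ΣzᵢKᵢ = 1.2199; Σzᵢ/Kᵢ = 0.9054.
Since Σzᵢ/Kᵢ < 1 the mixture is above its dew point — single vapor phase.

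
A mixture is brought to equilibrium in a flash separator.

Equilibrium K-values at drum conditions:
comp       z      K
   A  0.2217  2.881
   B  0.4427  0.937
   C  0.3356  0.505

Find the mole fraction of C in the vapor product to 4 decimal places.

Material balance + equilibrium reduce to Σ zᵢ(Kᵢ−1)/(1+V/F(Kᵢ−1)) = 0.
Feasibility: ΣzᵢKᵢ = 1.2230, Σzᵢ/Kᵢ = 1.2140 — both > 1, two phases present.
Iterate (Newton) starting at V/F = 0.5:
  V/F = 0.5000: g = -0.03466, g' = -0.3554 → V/F = 0.4025
  V/F = 0.4025: g = 0.00127, g' = -0.3842 → V/F = 0.4058
Converged at V/F = 0.4058.
Compositions from xᵢ = zᵢ/(1+V/F(Kᵢ−1)), yᵢ = Kᵢxᵢ:
  A: x = 0.1257, y = 0.3622
  B: x = 0.4543, y = 0.4257
  C: x = 0.4200, y = 0.2121

y_C = 0.2121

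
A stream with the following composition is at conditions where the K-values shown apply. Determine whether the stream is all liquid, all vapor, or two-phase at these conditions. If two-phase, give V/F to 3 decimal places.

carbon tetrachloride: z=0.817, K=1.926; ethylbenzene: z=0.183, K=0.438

all vapor

ΣzᵢKᵢ = 1.654; Σzᵢ/Kᵢ = 0.842.
Since Σzᵢ/Kᵢ < 1 the mixture is above its dew point — single vapor phase.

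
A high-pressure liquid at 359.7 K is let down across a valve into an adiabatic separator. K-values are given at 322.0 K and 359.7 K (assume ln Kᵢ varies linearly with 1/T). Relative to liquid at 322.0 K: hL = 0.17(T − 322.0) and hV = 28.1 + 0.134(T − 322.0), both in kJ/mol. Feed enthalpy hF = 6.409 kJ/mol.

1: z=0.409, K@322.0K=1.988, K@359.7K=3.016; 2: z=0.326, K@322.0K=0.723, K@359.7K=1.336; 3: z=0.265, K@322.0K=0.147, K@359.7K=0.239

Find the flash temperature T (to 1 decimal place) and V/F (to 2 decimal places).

T = 325.0 K, V/F = 0.21

Adiabatic flash: solve Rachford–Rice at each trial T, then check hF = ψ·hV(T) + (1−ψ)·hL(T).
  T = 322.0 K: K = (1.988, 0.723, 0.147), RR gives ψ = 0.147, H_out = 4.143 kJ/mol
  T = 359.7 K: K = (3.016, 1.336, 0.239), RR gives ψ = 0.699, H_out = 25.105 kJ/mol
  T = 340.9 K: K = (2.478, 1.000, 0.190), RR gives ψ = 0.483, H_out = 16.470 kJ/mol
  T = 331.4 K: K = (2.225, 0.854, 0.168), RR gives ψ = 0.334, H_out = 10.870 kJ/mol
  T = 326.7 K: K = (2.105, 0.787, 0.157), RR gives ψ = 0.246, H_out = 7.677 kJ/mol
  T = 324.4 K: K = (2.047, 0.755, 0.152), RR gives ψ = 0.199, H_out = 5.994 kJ/mol
Linear interpolation between T = 324.4 (H_out = 5.994) and T = 326.7 (H_out = 7.677) on hF = 6.409 gives T ≈ 325.0 K, at which ψ = 0.21.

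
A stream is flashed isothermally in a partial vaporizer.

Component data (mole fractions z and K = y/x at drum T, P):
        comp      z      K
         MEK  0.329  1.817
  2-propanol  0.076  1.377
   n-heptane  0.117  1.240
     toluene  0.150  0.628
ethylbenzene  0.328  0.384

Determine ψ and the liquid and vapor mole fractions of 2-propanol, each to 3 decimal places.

Newton–Raphson from ψ = 0.63:
  ψ = 0.630: g = -0.1781, g' = -0.476 → ψ = 0.256
  ψ = 0.256: g = -0.0265, g' = -0.366 → ψ = 0.183
Converged at ψ = 0.183.
Compositions from xᵢ = zᵢ/(1+ψ(Kᵢ−1)), yᵢ = Kᵢxᵢ:
  MEK: x = 0.286, y = 0.520
  2-propanol: x = 0.071, y = 0.098
  n-heptane: x = 0.112, y = 0.139
  toluene: x = 0.161, y = 0.101
  ethylbenzene: x = 0.370, y = 0.142

ψ = 0.183, x_2-propanol = 0.071, y_2-propanol = 0.098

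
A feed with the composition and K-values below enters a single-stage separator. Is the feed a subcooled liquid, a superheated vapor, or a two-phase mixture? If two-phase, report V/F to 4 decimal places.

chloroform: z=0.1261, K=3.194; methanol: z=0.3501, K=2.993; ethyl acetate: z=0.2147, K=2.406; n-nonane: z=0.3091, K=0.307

two-phase, V/F = 0.8266

ΣzᵢKᵢ = 2.0621; Σzᵢ/Kᵢ = 1.2525.
Both exceed 1, so a two-phase solution exists.
Newton iteration, ψ⁰ = 0.58:
  ψ = 0.5800: g = 0.25349, g' = -0.9605 → ψ = 0.8439
  ψ = 0.8439: g = -0.02070, g' = -1.2180 → ψ = 0.8269
  ψ = 0.8269: g = -0.00033, g' = -1.1801 → ψ = 0.8266
Converged at ψ = 0.8266.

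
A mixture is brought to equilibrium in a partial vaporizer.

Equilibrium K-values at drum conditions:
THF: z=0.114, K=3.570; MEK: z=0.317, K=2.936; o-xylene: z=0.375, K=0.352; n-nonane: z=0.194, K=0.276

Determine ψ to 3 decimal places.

ψ = 0.366

Newton iteration, ψ⁰ = 0.52:
  ψ = 0.520: g = -0.1605, g' = -1.053 → ψ = 0.368
  ψ = 0.368: g = -0.0011, g' = -1.065 → ψ = 0.366
Converged at ψ = 0.366.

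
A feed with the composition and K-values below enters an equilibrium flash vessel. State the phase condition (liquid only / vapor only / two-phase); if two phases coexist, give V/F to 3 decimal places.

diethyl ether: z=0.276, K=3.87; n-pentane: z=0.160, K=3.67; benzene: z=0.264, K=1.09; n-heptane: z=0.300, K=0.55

vapor only

ΣzᵢKᵢ = 2.108; Σzᵢ/Kᵢ = 0.903.
Since Σzᵢ/Kᵢ < 1 the mixture is above its dew point — single vapor phase.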